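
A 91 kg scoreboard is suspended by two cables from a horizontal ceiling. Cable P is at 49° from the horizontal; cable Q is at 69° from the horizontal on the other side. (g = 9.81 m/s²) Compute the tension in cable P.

T_P ≈ 362 N

Weight W = 91 × 9.81 = 892.7 N acts straight down.
Horizontal: T_P cos 49° = T_Q cos 69°  →  T_Q = 1.831 T_P.
Vertical: T_P sin 49° + T_Q sin 69° = 892.7.
Substituting the horizontal relation into the vertical equation gives 2.464 T_P = 892.7, so T_P = 362.3 N.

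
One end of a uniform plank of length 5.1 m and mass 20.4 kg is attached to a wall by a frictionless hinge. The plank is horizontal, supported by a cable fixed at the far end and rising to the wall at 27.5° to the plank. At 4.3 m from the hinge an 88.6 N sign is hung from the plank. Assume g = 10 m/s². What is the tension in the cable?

T ≈ 383 N

Take torques about the hinge: T sin 27.5° · 5.1 = 20.4×10×2.55 + 88.6×4.3 = 901.18 N·m.
So T = 901.18 / (0.4617 × 5.1) = 382.68 N.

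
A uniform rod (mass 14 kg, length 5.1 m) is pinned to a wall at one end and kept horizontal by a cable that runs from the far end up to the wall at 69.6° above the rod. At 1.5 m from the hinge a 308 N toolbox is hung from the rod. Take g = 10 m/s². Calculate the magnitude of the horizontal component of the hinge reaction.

H_x ≈ 59.7 N

Take torques about the hinge: T sin 69.6° · 5.1 = 14×10×2.55 + 308×1.5 = 819 N·m.
So T = 819 / (0.9373 × 5.1) = 171.33 N.
ΣF_x = 0: H_x = T cos 69.6° = 59.722 N.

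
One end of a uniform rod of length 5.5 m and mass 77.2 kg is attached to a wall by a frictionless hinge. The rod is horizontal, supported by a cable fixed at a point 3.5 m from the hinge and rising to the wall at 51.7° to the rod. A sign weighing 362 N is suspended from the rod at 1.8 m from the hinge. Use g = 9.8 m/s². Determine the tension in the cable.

T ≈ 995 N

Take torques about the hinge: T sin 51.7° · 3.5 = 77.2×9.8×2.75 + 362×1.8 = 2732.1 N·m.
So T = 2732.1 / (0.7848 × 3.5) = 994.69 N.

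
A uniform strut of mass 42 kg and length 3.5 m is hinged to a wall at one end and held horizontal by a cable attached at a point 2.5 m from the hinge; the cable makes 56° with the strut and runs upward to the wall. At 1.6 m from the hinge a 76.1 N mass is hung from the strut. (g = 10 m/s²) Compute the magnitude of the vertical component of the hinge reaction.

Take torques about the hinge: T sin 56° · 2.5 = 42×10×1.75 + 76.1×1.6 = 856.76 N·m.
So T = 856.76 / (0.8290 × 2.5) = 413.38 N.
ΣF_y = 0: H_y = (42×10 + 76.1) − T sin 56° = 496.1 − 342.7 = 153.4 N.

|H_y| ≈ 153 N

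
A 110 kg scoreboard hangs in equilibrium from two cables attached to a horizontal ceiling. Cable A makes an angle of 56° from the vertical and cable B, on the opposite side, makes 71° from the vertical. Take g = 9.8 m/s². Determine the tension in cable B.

Angles from the horizontal: cable A is 90° − 56° = 34°, cable B is 90° − 71° = 19°.
Weight W = 110 × 9.8 = 1078 N acts straight down.
Horizontal: T_A cos 34° = T_B cos 19°  →  T_A = 1.141 T_B.
Vertical: T_A sin 34° + T_B sin 19° = 1078.
Substituting the horizontal relation into the vertical equation gives 0.9633 T_B = 1078, so T_B = 1119 N.

T_B ≈ 1120 N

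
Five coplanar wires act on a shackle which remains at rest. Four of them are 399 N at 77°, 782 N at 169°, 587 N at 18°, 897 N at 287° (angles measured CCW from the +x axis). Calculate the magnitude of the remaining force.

F ≈ 199 N

Sum the known components: ΣF_x = 142.7 N, ΣF_y = -138.4 N.
For equilibrium the remaining force must supply (−ΣF_x, −ΣF_y) = (-142.7, 138.4) N.
Magnitude = √((-142.7)² + (138.4)²) = 198.8 N; direction = atan2(138.4, -142.7) = 135.9°.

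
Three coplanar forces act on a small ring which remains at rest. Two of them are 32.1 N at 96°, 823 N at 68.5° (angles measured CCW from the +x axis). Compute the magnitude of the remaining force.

F ≈ 852 N

Sum the known components: ΣF_x = 298.3 N, ΣF_y = 797.7 N.
For equilibrium the remaining force must supply (−ΣF_x, −ΣF_y) = (-298.3, -797.7) N.
Magnitude = √((-298.3)² + (-797.7)²) = 851.6 N; direction = atan2(-797.7, -298.3) = 249.5°.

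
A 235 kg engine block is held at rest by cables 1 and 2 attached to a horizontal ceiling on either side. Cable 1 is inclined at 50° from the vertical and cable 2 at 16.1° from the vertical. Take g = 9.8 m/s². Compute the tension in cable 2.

Angles from the horizontal: cable 1 is 90° − 50° = 40°, cable 2 is 90° − 16.1° = 73.9°.
Weight W = 235 × 9.8 = 2303 N acts straight down.
Horizontal: T_1 cos 40° = T_2 cos 73.9°  →  T_1 = 0.362 T_2.
Vertical: T_1 sin 40° + T_2 sin 73.9° = 2303.
Substituting the horizontal relation into the vertical equation gives 1.193 T_2 = 2303, so T_2 = 1930 N.

T_2 ≈ 1930 N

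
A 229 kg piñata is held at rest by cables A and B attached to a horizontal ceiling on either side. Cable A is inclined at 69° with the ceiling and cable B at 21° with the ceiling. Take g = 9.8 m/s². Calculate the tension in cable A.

Weight W = 229 × 9.8 = 2244 N acts straight down.
Horizontal: T_A cos 69° = T_B cos 21°  →  T_B = 0.3839 T_A.
Vertical: T_A sin 69° + T_B sin 21° = 2244.
Substituting the horizontal relation into the vertical equation gives 1.071 T_A = 2244, so T_A = 2095 N.

T_A ≈ 2100 N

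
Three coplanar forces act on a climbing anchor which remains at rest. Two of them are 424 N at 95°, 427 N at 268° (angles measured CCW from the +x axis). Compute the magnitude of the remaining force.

F ≈ 52 N

Sum the known components: ΣF_x = -51.86 N, ΣF_y = -4.353 N.
For equilibrium the remaining force must supply (−ΣF_x, −ΣF_y) = (51.86, 4.353) N.
Magnitude = √((51.86)² + (4.353)²) = 52.04 N; direction = atan2(4.353, 51.86) = 4.8°.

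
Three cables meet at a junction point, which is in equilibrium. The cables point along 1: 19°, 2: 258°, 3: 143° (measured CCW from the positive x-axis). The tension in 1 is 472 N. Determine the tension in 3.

T_3 ≈ 446 N

Resolve: ΣF_x = 472 cos 19° + T_2 cos 258° + T_3 cos 143° = 0.
        ΣF_y = 472 sin 19° + T_2 sin 258° + T_3 sin 143° = 0.
The known terms sum to (446.3, 153.7) N, so -0.2079 T_2 − 0.7986 T_3 = -446.3 and -0.9781 T_2 + 0.6018 T_3 = -153.7.
Solving simultaneously: T_2 = 431.8 N, T_3 = 446.4 N.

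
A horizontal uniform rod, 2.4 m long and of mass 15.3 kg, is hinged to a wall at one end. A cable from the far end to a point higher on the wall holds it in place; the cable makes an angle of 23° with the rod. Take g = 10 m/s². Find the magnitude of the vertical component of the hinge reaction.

|H_y| ≈ 76.5 N

Take torques about the hinge: T sin 23° · 2.4 = 15.3×10×1.2 = 183.6 N·m.
So T = 183.6 / (0.3907 × 2.4) = 195.79 N.
ΣF_y = 0: H_y = (15.3×10) − T sin 23° = 153 − 76.5 = 76.5 N.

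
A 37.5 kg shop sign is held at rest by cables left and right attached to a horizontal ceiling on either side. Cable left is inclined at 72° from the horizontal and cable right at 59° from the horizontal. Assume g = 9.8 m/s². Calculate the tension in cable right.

Weight W = 37.5 × 9.8 = 367.5 N acts straight down.
Horizontal: T_left cos 72° = T_right cos 59°  →  T_left = 1.667 T_right.
Vertical: T_left sin 72° + T_right sin 59° = 367.5.
Substituting the horizontal relation into the vertical equation gives 2.442 T_right = 367.5, so T_right = 150.5 N.

T_right ≈ 150 N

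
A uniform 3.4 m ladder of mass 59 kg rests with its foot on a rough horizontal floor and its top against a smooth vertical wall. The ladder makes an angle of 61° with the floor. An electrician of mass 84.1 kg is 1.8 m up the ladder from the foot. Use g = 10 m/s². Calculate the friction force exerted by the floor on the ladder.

Torques about the foot: N_wall · 3.4 sin 61° = 59×10×1.7 cos 61° + 84.1×10×1.8 cos 61° → N_wall = 410.32 N.
ΣF_x = 0: f_floor = N_wall = 410.32 N.

f ≈ 410 N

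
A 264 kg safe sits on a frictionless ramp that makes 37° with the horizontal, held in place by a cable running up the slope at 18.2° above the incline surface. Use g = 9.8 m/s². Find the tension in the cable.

Take axes along and perpendicular to the incline. Weight components: W sin 37° = 1557 N down-slope, W cos 37° = 2066 N into the surface.
Along incline: T cos 18.2° = W sin 37° → T = 1639 N.
Perpendicular: N = W cos 37° − T sin 18.2° = 1554 N.

T ≈ 1640 N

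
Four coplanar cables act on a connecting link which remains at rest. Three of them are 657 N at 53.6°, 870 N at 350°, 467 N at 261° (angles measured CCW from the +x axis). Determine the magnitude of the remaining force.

F ≈ 1180 N

Sum the known components: ΣF_x = 1174 N, ΣF_y = -83.51 N.
For equilibrium the remaining force must supply (−ΣF_x, −ΣF_y) = (-1174, 83.51) N.
Magnitude = √((-1174)² + (83.51)²) = 1177 N; direction = atan2(83.51, -1174) = 175.9°.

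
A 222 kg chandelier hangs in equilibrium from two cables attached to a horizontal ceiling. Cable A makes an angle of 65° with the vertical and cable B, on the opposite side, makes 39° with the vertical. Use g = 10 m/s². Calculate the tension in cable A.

Angles from the horizontal: cable A is 90° − 65° = 25°, cable B is 90° − 39° = 51°.
Weight W = 222 × 10 = 2220 N acts straight down.
Horizontal: T_A cos 25° = T_B cos 51°  →  T_B = 1.44 T_A.
Vertical: T_A sin 25° + T_B sin 51° = 2220.
Substituting the horizontal relation into the vertical equation gives 1.542 T_A = 2220, so T_A = 1440 N.

T_A ≈ 1440 N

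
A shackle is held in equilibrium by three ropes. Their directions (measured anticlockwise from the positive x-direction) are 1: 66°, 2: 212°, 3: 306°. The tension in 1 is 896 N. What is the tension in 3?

Resolve: ΣF_x = 896 cos 66° + T_2 cos 212° + T_3 cos 306° = 0.
        ΣF_y = 896 sin 66° + T_2 sin 212° + T_3 sin 306° = 0.
The known terms sum to (364.4, 818.5) N, so -0.8480 T_2 + 0.5878 T_3 = -364.4 and -0.5299 T_2 − 0.8090 T_3 = -818.5.
Solving simultaneously: T_2 = 777.9 N, T_3 = 502.3 N.

T_3 ≈ 502 N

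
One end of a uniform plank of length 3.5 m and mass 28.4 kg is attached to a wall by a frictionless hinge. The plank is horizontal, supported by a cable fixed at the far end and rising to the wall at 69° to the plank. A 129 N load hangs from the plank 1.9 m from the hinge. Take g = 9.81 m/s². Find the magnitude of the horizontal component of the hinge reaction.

Take torques about the hinge: T sin 69° · 3.5 = 28.4×9.81×1.75 + 129×1.9 = 732.66 N·m.
So T = 732.66 / (0.9336 × 3.5) = 224.22 N.
ΣF_x = 0: H_x = T cos 69° = 80.354 N.

H_x ≈ 80.4 N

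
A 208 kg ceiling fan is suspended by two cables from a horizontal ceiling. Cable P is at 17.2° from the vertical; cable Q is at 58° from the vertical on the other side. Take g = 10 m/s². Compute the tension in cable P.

Angles from the horizontal: cable P is 90° − 17.2° = 72.8°, cable Q is 90° − 58° = 32°.
Weight W = 208 × 10 = 2080 N acts straight down.
Horizontal: T_P cos 72.8° = T_Q cos 32°  →  T_Q = 0.3487 T_P.
Vertical: T_P sin 72.8° + T_Q sin 32° = 2080.
Substituting the horizontal relation into the vertical equation gives 1.14 T_P = 2080, so T_P = 1824 N.

T_P ≈ 1820 N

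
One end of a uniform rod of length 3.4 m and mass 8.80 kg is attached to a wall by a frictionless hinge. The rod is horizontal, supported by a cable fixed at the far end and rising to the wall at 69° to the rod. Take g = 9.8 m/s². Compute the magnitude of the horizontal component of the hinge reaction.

H_x ≈ 16.6 N

Take torques about the hinge: T sin 69° · 3.4 = 8.80×9.8×1.7 = 146.61 N·m.
So T = 146.61 / (0.9336 × 3.4) = 46.188 N.
ΣF_x = 0: H_x = T cos 69° = 16.552 N.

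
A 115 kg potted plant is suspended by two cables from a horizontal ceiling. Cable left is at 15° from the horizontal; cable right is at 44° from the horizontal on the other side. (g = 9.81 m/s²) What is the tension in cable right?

T_right ≈ 1270 N

Weight W = 115 × 9.81 = 1128 N acts straight down.
Horizontal: T_left cos 15° = T_right cos 44°  →  T_left = 0.7447 T_right.
Vertical: T_left sin 15° + T_right sin 44° = 1128.
Substituting the horizontal relation into the vertical equation gives 0.8874 T_right = 1128, so T_right = 1271 N.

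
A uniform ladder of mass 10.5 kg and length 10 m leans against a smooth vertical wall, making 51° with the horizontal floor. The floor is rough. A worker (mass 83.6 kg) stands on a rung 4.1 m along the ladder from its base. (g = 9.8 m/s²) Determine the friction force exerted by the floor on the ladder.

f ≈ 314 N

Torques about the foot: N_wall · 10 sin 51° = 10.5×9.8×5 cos 51° + 83.6×9.8×4.1 cos 51° → N_wall = 313.67 N.
ΣF_x = 0: f_floor = N_wall = 313.67 N.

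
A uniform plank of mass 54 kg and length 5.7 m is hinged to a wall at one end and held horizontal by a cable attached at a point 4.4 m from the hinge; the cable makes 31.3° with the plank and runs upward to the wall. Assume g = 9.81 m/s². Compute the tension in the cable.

T ≈ 660 N

Take torques about the hinge: T sin 31.3° · 4.4 = 54×9.81×2.85 = 1509.8 N·m.
So T = 1509.8 / (0.5195 × 4.4) = 660.47 N.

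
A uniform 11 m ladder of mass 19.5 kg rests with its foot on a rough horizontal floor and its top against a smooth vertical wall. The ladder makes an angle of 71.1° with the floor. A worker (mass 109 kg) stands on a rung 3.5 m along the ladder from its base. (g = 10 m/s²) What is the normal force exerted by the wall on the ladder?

Torques about the foot: N_wall · 11 sin 71.1° = 19.5×10×5.5 cos 71.1° + 109×10×3.5 cos 71.1° → N_wall = 152.12 N.

N_wall ≈ 152 N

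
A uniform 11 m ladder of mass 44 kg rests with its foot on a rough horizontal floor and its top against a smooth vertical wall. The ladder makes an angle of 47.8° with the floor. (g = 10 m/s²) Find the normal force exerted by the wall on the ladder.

Torques about the foot: N_wall · 11 sin 47.8° = 44×10×5.5 cos 47.8° → N_wall = 199.48 N.

N_wall ≈ 199 N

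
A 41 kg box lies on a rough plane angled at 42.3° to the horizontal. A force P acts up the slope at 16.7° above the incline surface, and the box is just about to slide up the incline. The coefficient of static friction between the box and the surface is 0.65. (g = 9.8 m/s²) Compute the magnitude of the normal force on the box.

On the verge of sliding up the incline, friction equals μN and acts down the slope.
Perpendicular: N + P sin 16.7° = W cos 42.3° = 297.2 N.
Along incline: P cos 16.7° = W sin 42.3° + μN  with W sin 42.3° = 270.4 N.
Solving the pair for P and N: P = 405 N, N = 180.8 N (and f = μN = 117.5 N).

N ≈ 181 N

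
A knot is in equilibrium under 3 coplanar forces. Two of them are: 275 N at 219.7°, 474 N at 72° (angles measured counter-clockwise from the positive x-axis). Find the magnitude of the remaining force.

F ≈ 283 N

Sum the known components: ΣF_x = -65.11 N, ΣF_y = 275.1 N.
For equilibrium the remaining force must supply (−ΣF_x, −ΣF_y) = (65.11, -275.1) N.
Magnitude = √((65.11)² + (-275.1)²) = 282.7 N; direction = atan2(-275.1, 65.11) = 283.3°.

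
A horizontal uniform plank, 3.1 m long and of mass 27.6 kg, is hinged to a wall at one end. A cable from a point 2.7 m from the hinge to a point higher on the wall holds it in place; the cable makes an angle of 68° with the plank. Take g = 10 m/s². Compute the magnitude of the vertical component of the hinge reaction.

Take torques about the hinge: T sin 68° · 2.7 = 27.6×10×1.55 = 427.8 N·m.
So T = 427.8 / (0.9272 × 2.7) = 170.89 N.
ΣF_y = 0: H_y = (27.6×10) − T sin 68° = 276 − 158.44 = 117.56 N.

|H_y| ≈ 118 N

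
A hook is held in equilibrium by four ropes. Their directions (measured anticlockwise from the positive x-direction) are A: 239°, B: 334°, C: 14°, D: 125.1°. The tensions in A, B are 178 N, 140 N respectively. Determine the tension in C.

T_C ≈ 102 N

Resolve: ΣF_x = 178 cos 239° + 140 cos 334° + T_C cos 14° + T_D cos 125.1° = 0.
        ΣF_y = 178 sin 239° + 140 sin 334° + T_C sin 14° + T_D sin 125.1° = 0.
The known terms sum to (34.15, -213.9) N, so 0.9703 T_C − 0.5750 T_D = -34.15 and 0.2419 T_C + 0.8181 T_D = 213.9.
Solving simultaneously: T_C = 101.9 N, T_D = 231.4 N.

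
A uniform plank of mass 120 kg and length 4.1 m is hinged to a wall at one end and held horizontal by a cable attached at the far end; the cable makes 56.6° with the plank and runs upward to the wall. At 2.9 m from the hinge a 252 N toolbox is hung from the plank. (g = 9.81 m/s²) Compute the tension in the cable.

Take torques about the hinge: T sin 56.6° · 4.1 = 120×9.81×2.05 + 252×2.9 = 3144.1 N·m.
So T = 3144.1 / (0.8348 × 4.1) = 918.54 N.

T ≈ 919 N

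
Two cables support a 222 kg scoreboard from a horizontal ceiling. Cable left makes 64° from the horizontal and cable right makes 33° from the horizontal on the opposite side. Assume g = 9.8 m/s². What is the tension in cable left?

T_left ≈ 1840 N

Weight W = 222 × 9.8 = 2176 N acts straight down.
Horizontal: T_left cos 64° = T_right cos 33°  →  T_right = 0.5227 T_left.
Vertical: T_left sin 64° + T_right sin 33° = 2176.
Substituting the horizontal relation into the vertical equation gives 1.183 T_left = 2176, so T_left = 1838 N.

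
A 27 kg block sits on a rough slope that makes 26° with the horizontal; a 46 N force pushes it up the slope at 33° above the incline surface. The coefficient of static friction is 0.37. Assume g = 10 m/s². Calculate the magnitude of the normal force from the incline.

Axes along / perpendicular to the incline. W sin 26° = 118.4 N down-slope; W cos 26° = 242.7 N into the surface.
Perpendicular: N = W cos 26° − P sin 33° = 242.7 − 25.05 = 217.6 N.
Along incline: P cos 33° + f = W sin 26° (friction acts up-slope) → f = 118.4 − 38.58 = 79.78 N.
|f| = 79.78 N ≤ μN = 80.52 N, so the block is indeed static.

N ≈ 218 N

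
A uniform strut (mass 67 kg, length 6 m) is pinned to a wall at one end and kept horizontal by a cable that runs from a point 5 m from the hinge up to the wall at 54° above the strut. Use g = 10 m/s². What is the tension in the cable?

Take torques about the hinge: T sin 54° · 5 = 67×10×3 = 2010 N·m.
So T = 2010 / (0.8090 × 5) = 496.9 N.

T ≈ 497 N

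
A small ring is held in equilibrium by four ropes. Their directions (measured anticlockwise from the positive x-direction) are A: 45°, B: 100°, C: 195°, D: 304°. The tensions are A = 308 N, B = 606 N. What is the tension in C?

Resolve: ΣF_x = 308 cos 45° + 606 cos 100° + T_C cos 195° + T_D cos 304° = 0.
        ΣF_y = 308 sin 45° + 606 sin 100° + T_C sin 195° + T_D sin 304° = 0.
The known terms sum to (112.6, 814.6) N, so -0.9659 T_C + 0.5592 T_D = -112.6 and -0.2588 T_C − 0.8290 T_D = -814.6.
Solving simultaneously: T_C = 580.4 N, T_D = 801.4 N.

T_C ≈ 580 N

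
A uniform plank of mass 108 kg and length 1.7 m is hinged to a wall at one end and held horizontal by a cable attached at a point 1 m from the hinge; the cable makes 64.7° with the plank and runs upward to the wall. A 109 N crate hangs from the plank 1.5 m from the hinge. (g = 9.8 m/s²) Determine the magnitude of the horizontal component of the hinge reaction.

H_x ≈ 503 N

Take torques about the hinge: T sin 64.7° · 1 = 108×9.8×0.85 + 109×1.5 = 1063.1 N·m.
So T = 1063.1 / (0.9041 × 1) = 1175.9 N.
ΣF_x = 0: H_x = T cos 64.7° = 502.54 N.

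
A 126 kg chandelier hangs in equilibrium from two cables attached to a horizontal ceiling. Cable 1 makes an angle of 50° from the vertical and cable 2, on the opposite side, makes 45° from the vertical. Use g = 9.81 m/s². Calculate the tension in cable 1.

T_1 ≈ 877 N

Angles from the horizontal: cable 1 is 90° − 50° = 40°, cable 2 is 90° − 45° = 45°.
Weight W = 126 × 9.81 = 1236 N acts straight down.
Horizontal: T_1 cos 40° = T_2 cos 45°  →  T_2 = 1.083 T_1.
Vertical: T_1 sin 40° + T_2 sin 45° = 1236.
Substituting the horizontal relation into the vertical equation gives 1.409 T_1 = 1236, so T_1 = 877.4 N.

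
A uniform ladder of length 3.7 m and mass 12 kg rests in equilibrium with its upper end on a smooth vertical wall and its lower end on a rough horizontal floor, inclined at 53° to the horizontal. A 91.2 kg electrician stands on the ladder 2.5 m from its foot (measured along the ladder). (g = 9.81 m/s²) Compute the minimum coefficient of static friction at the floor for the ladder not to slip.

μ_min ≈ 0.494

ΣF_y = 0: N_floor = 12×9.81 + 91.2×9.81 = 1012.4 N.
Torques about the foot: N_wall · 3.7 sin 53° = 12×9.81×1.85 cos 53° + 91.2×9.81×2.5 cos 53° → N_wall = 499.88 N.
ΣF_x = 0: f_floor = N_wall = 499.88 N.
μ_min = f_floor / N_floor = 499.88 / 1012.4 = 0.4938.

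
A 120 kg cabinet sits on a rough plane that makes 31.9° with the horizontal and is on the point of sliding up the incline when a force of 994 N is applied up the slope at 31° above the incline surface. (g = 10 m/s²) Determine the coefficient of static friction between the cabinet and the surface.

μ ≈ 0.430

On the verge of sliding up the incline, friction is at its maximum μN and acts down the slope.
Perpendicular to incline: N = W cos 31.9° − P sin 31° = 1019 − 511.9 = 506.8 N.
Along incline: P cos 31° − μN = W sin 31.9° → μ = −(W sin 31.9° − P cos 31°) / N = 0.4299.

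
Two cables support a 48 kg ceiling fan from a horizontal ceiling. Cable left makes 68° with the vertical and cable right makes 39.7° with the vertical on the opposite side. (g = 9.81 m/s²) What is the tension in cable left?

T_left ≈ 316 N

Angles from the horizontal: cable left is 90° − 68° = 22°, cable right is 90° − 39.7° = 50.3°.
Weight W = 48 × 9.81 = 470.9 N acts straight down.
Horizontal: T_left cos 22° = T_right cos 50.3°  →  T_right = 1.452 T_left.
Vertical: T_left sin 22° + T_right sin 50.3° = 470.9.
Substituting the horizontal relation into the vertical equation gives 1.491 T_left = 470.9, so T_left = 315.7 N.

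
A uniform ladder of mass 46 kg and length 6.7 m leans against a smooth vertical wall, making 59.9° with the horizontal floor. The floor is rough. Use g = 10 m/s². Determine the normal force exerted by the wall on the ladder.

Torques about the foot: N_wall · 6.7 sin 59.9° = 46×10×3.35 cos 59.9° → N_wall = 133.33 N.

N_wall ≈ 133 N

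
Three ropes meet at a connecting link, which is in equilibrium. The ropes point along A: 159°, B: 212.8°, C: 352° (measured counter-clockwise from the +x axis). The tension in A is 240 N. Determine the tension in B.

Resolve: ΣF_x = 240 cos 159° + T_B cos 212.8° + T_C cos 352° = 0.
        ΣF_y = 240 sin 159° + T_B sin 212.8° + T_C sin 352° = 0.
The known terms sum to (-224.1, 86.01) N, so -0.8406 T_B + 0.9903 T_C = 224.1 and -0.5417 T_B − 0.1392 T_C = -86.01.
Solving simultaneously: T_B = 82.62 N, T_C = 296.4 N.

T_B ≈ 82.6 N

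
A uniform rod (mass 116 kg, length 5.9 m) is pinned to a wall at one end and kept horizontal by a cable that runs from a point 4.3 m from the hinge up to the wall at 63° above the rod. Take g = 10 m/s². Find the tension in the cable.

T ≈ 893 N

Take torques about the hinge: T sin 63° · 4.3 = 116×10×2.95 = 3422 N·m.
So T = 3422 / (0.8910 × 4.3) = 893.16 N.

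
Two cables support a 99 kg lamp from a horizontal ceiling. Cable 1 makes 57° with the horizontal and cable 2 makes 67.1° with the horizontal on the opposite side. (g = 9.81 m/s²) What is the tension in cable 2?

T_2 ≈ 639 N

Weight W = 99 × 9.81 = 971.2 N acts straight down.
Horizontal: T_1 cos 57° = T_2 cos 67.1°  →  T_1 = 0.7145 T_2.
Vertical: T_1 sin 57° + T_2 sin 67.1° = 971.2.
Substituting the horizontal relation into the vertical equation gives 1.52 T_2 = 971.2, so T_2 = 638.8 N.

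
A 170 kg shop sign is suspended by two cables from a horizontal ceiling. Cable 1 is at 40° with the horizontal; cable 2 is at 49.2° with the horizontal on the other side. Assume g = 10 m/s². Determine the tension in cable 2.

Weight W = 170 × 10 = 1700 N acts straight down.
Horizontal: T_1 cos 40° = T_2 cos 49.2°  →  T_1 = 0.853 T_2.
Vertical: T_1 sin 40° + T_2 sin 49.2° = 1700.
Substituting the horizontal relation into the vertical equation gives 1.305 T_2 = 1700, so T_2 = 1302 N.

T_2 ≈ 1300 N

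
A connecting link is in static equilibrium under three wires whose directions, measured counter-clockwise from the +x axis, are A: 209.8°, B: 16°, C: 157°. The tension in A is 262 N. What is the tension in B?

Resolve: ΣF_x = 262 cos 209.8° + T_B cos 16° + T_C cos 157° = 0.
        ΣF_y = 262 sin 209.8° + T_B sin 16° + T_C sin 157° = 0.
The known terms sum to (-227.4, -130.2) N, so 0.9613 T_B − 0.9205 T_C = 227.4 and 0.2756 T_B + 0.3907 T_C = 130.2.
Solving simultaneously: T_B = 331.6 N, T_C = 99.31 N.

T_B ≈ 332 N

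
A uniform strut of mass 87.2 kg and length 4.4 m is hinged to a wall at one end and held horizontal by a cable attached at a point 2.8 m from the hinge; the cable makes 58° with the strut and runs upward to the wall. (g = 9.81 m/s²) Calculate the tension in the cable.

T ≈ 793 N

Take torques about the hinge: T sin 58° · 2.8 = 87.2×9.81×2.2 = 1882 N·m.
So T = 1882 / (0.8480 × 2.8) = 792.56 N.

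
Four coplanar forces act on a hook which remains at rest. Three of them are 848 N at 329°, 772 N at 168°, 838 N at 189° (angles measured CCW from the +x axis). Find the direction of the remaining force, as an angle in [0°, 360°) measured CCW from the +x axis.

Sum the known components: ΣF_x = -855.9 N, ΣF_y = -407.3 N.
For equilibrium the remaining force must supply (−ΣF_x, −ΣF_y) = (855.9, 407.3) N.
Magnitude = √((855.9)² + (407.3)²) = 947.9 N; direction = atan2(407.3, 855.9) = 25.4°.

θ ≈ 25.4°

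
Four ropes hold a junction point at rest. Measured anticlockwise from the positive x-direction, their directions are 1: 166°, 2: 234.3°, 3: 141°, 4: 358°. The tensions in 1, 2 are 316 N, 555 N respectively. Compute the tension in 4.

T_4 ≈ 1140 N

Resolve: ΣF_x = 316 cos 166° + 555 cos 234.3° + T_3 cos 141° + T_4 cos 358° = 0.
        ΣF_y = 316 sin 166° + 555 sin 234.3° + T_3 sin 141° + T_4 sin 358° = 0.
The known terms sum to (-630.5, -374.3) N, so -0.7771 T_3 + 0.9994 T_4 = 630.5 and 0.6293 T_3 − 0.0349 T_4 = 374.3.
Solving simultaneously: T_3 = 658.1 N, T_4 = 1143 N.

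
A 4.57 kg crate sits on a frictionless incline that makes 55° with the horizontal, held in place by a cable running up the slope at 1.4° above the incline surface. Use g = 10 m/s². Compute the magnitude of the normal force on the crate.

Take axes along and perpendicular to the incline. Weight components: W sin 55° = 37.44 N down-slope, W cos 55° = 26.21 N into the surface.
Along incline: T cos 1.4° = W sin 55° → T = 37.45 N.
Perpendicular: N = W cos 55° − T sin 1.4° = 25.3 N.

N ≈ 25.3 N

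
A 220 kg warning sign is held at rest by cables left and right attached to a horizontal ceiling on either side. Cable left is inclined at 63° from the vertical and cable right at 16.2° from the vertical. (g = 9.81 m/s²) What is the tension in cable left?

Angles from the horizontal: cable left is 90° − 63° = 27°, cable right is 90° − 16.2° = 73.8°.
Weight W = 220 × 9.81 = 2158 N acts straight down.
Horizontal: T_left cos 27° = T_right cos 73.8°  →  T_right = 3.194 T_left.
Vertical: T_left sin 27° + T_right sin 73.8° = 2158.
Substituting the horizontal relation into the vertical equation gives 3.521 T_left = 2158, so T_left = 613 N.

T_left ≈ 613 N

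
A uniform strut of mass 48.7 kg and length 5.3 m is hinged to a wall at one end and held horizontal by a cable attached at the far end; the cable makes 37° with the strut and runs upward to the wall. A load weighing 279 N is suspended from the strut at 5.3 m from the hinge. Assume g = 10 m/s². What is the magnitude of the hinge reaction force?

Take torques about the hinge: T sin 37° · 5.3 = 48.7×10×2.65 + 279×5.3 = 2769.2 N·m.
So T = 2769.2 / (0.6018 × 5.3) = 868.21 N.
ΣF_x = 0: H_x = T cos 37° = 693.38 N.
ΣF_y = 0: H_y = (48.7×10 + 279) − T sin 37° = 766 − 522.5 = 243.5 N.
|H| = √(H_x² + H_y²) = √((693.38)² + (243.5)²) = 734.89 N.

|H| ≈ 735 N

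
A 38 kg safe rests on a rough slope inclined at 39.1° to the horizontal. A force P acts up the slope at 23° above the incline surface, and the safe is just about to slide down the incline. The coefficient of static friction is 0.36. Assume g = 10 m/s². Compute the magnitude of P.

On the verge of sliding down the incline, friction equals μN and acts up the slope.
Perpendicular: N + P sin 23° = W cos 39.1° = 294.9 N.
Along incline: P cos 23° + μN = W sin 39.1° with W sin 39.1° = 239.7 N.
Solving the pair for P and N: P = 171.2 N, N = 228 N (and f = μN = 82.08 N).

P ≈ 171 N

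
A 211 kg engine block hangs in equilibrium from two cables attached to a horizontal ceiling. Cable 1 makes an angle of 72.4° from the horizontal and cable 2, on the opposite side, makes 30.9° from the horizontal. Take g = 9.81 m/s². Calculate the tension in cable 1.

Weight W = 211 × 9.81 = 2070 N acts straight down.
Horizontal: T_1 cos 72.4° = T_2 cos 30.9°  →  T_2 = 0.3524 T_1.
Vertical: T_1 sin 72.4° + T_2 sin 30.9° = 2070.
Substituting the horizontal relation into the vertical equation gives 1.134 T_1 = 2070, so T_1 = 1825 N.

T_1 ≈ 1830 N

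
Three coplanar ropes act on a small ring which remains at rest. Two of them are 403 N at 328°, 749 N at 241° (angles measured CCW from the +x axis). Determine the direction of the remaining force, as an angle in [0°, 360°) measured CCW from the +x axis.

Sum the known components: ΣF_x = -21.36 N, ΣF_y = -868.6 N.
For equilibrium the remaining force must supply (−ΣF_x, −ΣF_y) = (21.36, 868.6) N.
Magnitude = √((21.36)² + (868.6)²) = 868.9 N; direction = atan2(868.6, 21.36) = 88.6°.

θ ≈ 88.6°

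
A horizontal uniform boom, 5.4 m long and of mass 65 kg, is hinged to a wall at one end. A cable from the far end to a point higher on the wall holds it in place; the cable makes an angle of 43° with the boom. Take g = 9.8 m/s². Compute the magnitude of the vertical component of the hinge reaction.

Take torques about the hinge: T sin 43° · 5.4 = 65×9.8×2.7 = 1719.9 N·m.
So T = 1719.9 / (0.6820 × 5.4) = 467.01 N.
ΣF_y = 0: H_y = (65×9.8) − T sin 43° = 637 − 318.5 = 318.5 N.

|H_y| ≈ 318 N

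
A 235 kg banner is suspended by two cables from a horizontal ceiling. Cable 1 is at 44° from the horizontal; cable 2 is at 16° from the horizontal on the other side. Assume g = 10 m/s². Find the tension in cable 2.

T_2 ≈ 1950 N

Weight W = 235 × 10 = 2350 N acts straight down.
Horizontal: T_1 cos 44° = T_2 cos 16°  →  T_1 = 1.336 T_2.
Vertical: T_1 sin 44° + T_2 sin 16° = 2350.
Substituting the horizontal relation into the vertical equation gives 1.204 T_2 = 2350, so T_2 = 1952 N.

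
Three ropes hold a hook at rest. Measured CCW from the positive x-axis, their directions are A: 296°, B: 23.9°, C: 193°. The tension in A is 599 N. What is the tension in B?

Resolve: ΣF_x = 599 cos 296° + T_B cos 23.9° + T_C cos 193° = 0.
        ΣF_y = 599 sin 296° + T_B sin 23.9° + T_C sin 193° = 0.
The known terms sum to (262.6, -538.4) N, so 0.9143 T_B − 0.9744 T_C = -262.6 and 0.4051 T_B − 0.2250 T_C = 538.4.
Solving simultaneously: T_B = 3087 N, T_C = 3166 N.

T_B ≈ 3090 N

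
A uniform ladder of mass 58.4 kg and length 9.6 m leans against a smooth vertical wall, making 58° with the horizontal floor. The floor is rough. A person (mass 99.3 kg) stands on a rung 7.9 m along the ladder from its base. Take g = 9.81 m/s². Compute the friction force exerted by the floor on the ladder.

Torques about the foot: N_wall · 9.6 sin 58° = 58.4×9.81×4.8 cos 58° + 99.3×9.81×7.9 cos 58° → N_wall = 679.91 N.
ΣF_x = 0: f_floor = N_wall = 679.91 N.

f ≈ 680 N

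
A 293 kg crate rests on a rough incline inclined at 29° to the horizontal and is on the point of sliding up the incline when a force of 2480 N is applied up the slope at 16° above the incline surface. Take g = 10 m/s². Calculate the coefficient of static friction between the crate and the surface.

μ ≈ 0.513

On the verge of sliding up the incline, friction is at its maximum μN and acts down the slope.
Perpendicular to incline: N = W cos 29° − P sin 16° = 2563 − 683.6 = 1879 N.
Along incline: P cos 16° − μN = W sin 29° → μ = −(W sin 29° − P cos 16°) / N = 0.5127.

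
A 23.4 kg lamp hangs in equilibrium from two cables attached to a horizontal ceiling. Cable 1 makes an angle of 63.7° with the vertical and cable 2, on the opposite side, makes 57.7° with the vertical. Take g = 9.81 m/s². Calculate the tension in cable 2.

T_2 ≈ 241 N

Angles from the horizontal: cable 1 is 90° − 63.7° = 26.3°, cable 2 is 90° − 57.7° = 32.3°.
Weight W = 23.4 × 9.81 = 229.6 N acts straight down.
Horizontal: T_1 cos 26.3° = T_2 cos 32.3°  →  T_1 = 0.9429 T_2.
Vertical: T_1 sin 26.3° + T_2 sin 32.3° = 229.6.
Substituting the horizontal relation into the vertical equation gives 0.9521 T_2 = 229.6, so T_2 = 241.1 N.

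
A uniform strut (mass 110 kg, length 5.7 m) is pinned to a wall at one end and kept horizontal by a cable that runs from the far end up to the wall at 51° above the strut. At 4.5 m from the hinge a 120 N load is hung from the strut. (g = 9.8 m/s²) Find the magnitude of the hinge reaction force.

Take torques about the hinge: T sin 51° · 5.7 = 110×9.8×2.85 + 120×4.5 = 3612.3 N·m.
So T = 3612.3 / (0.7771 × 5.7) = 815.47 N.
ΣF_x = 0: H_x = T cos 51° = 513.19 N.
ΣF_y = 0: H_y = (110×9.8 + 120) − T sin 51° = 1198 − 633.74 = 564.26 N.
|H| = √(H_x² + H_y²) = √((513.19)² + (564.26)²) = 762.73 N.

|H| ≈ 763 N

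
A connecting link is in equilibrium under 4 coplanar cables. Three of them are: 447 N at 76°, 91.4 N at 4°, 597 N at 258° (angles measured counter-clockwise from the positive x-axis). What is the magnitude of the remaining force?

Sum the known components: ΣF_x = 75.19 N, ΣF_y = -143.9 N.
For equilibrium the remaining force must supply (−ΣF_x, −ΣF_y) = (-75.19, 143.9) N.
Magnitude = √((-75.19)² + (143.9)²) = 162.3 N; direction = atan2(143.9, -75.19) = 117.6°.

F ≈ 162 N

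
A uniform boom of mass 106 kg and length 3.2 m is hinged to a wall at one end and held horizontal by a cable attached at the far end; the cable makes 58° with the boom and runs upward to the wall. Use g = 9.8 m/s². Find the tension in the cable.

T ≈ 612 N

Take torques about the hinge: T sin 58° · 3.2 = 106×9.8×1.6 = 1662.1 N·m.
So T = 1662.1 / (0.8480 × 3.2) = 612.47 N.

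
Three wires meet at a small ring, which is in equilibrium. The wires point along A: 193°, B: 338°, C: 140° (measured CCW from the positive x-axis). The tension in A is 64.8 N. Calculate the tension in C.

Resolve: ΣF_x = 64.8 cos 193° + T_B cos 338° + T_C cos 140° = 0.
        ΣF_y = 64.8 sin 193° + T_B sin 338° + T_C sin 140° = 0.
The known terms sum to (-63.14, -14.58) N, so 0.9272 T_B − 0.7660 T_C = 63.14 and -0.3746 T_B + 0.6428 T_C = 14.58.
Solving simultaneously: T_B = 167.5 N, T_C = 120.3 N.

T_C ≈ 120 N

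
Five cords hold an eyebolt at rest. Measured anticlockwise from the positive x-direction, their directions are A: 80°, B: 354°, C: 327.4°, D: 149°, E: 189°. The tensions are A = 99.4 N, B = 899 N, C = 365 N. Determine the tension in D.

Resolve: ΣF_x = 99.4 cos 80° + 899 cos 354° + 365 cos 327.4° + T_D cos 149° + T_E cos 189° = 0.
        ΣF_y = 99.4 sin 80° + 899 sin 354° + 365 sin 327.4° + T_D sin 149° + T_E sin 189° = 0.
The known terms sum to (1219, -192.7) N, so -0.8572 T_D − 0.9877 T_E = -1219 and 0.5150 T_D − 0.1564 T_E = 192.7.
Solving simultaneously: T_D = 592.8 N, T_E = 719.6 N.

T_D ≈ 593 N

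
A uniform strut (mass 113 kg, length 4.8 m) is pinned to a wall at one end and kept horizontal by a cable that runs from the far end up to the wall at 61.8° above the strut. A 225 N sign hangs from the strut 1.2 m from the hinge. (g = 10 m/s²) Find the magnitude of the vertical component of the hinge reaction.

Take torques about the hinge: T sin 61.8° · 4.8 = 113×10×2.4 + 225×1.2 = 2982 N·m.
So T = 2982 / (0.8813 × 4.8) = 704.92 N.
ΣF_y = 0: H_y = (113×10 + 225) − T sin 61.8° = 1355 − 621.25 = 733.75 N.

|H_y| ≈ 734 N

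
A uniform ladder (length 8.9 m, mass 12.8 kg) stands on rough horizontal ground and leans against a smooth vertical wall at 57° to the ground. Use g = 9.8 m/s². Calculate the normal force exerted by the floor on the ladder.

N_floor ≈ 125 N

ΣF_y = 0: N_floor = 12.8×9.8 = 125.44 N.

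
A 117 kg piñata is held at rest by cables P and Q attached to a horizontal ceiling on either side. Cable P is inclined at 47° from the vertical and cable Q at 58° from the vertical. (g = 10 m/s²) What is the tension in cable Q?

T_Q ≈ 886 N

Angles from the horizontal: cable P is 90° − 47° = 43°, cable Q is 90° − 58° = 32°.
Weight W = 117 × 10 = 1170 N acts straight down.
Horizontal: T_P cos 43° = T_Q cos 32°  →  T_P = 1.16 T_Q.
Vertical: T_P sin 43° + T_Q sin 32° = 1170.
Substituting the horizontal relation into the vertical equation gives 1.321 T_Q = 1170, so T_Q = 885.9 N.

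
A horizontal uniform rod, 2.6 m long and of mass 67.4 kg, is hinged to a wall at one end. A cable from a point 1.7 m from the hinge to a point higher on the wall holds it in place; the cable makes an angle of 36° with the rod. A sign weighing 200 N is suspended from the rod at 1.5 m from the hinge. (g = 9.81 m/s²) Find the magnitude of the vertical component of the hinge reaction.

|H_y| ≈ 179 N

Take torques about the hinge: T sin 36° · 1.7 = 67.4×9.81×1.3 + 200×1.5 = 1159.6 N·m.
So T = 1159.6 / (0.5878 × 1.7) = 1160.4 N.
ΣF_y = 0: H_y = (67.4×9.81 + 200) − T sin 36° = 861.19 − 682.09 = 179.1 N.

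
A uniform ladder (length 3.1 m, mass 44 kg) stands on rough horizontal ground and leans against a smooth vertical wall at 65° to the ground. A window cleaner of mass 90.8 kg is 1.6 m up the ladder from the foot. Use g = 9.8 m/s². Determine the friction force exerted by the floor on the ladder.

Torques about the foot: N_wall · 3.1 sin 65° = 44×9.8×1.55 cos 65° + 90.8×9.8×1.6 cos 65° → N_wall = 314.7 N.
ΣF_x = 0: f_floor = N_wall = 314.7 N.

f ≈ 315 N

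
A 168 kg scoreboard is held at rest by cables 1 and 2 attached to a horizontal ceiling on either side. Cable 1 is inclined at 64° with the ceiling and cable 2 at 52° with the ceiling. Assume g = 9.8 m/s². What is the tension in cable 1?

Weight W = 168 × 9.8 = 1646 N acts straight down.
Horizontal: T_1 cos 64° = T_2 cos 52°  →  T_2 = 0.712 T_1.
Vertical: T_1 sin 64° + T_2 sin 52° = 1646.
Substituting the horizontal relation into the vertical equation gives 1.46 T_1 = 1646, so T_1 = 1128 N.

T_1 ≈ 1130 N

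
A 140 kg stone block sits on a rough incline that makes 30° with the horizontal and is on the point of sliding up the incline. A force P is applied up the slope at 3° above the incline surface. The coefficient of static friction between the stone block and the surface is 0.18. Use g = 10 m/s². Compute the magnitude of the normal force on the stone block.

N ≈ 1160 N

On the verge of sliding up the incline, friction equals μN and acts down the slope.
Perpendicular: N + P sin 3° = W cos 30° = 1212 N.
Along incline: P cos 3° = W sin 30° + μN  with W sin 30° = 700 N.
Solving the pair for P and N: P = 910.9 N, N = 1165 N (and f = μN = 209.7 N).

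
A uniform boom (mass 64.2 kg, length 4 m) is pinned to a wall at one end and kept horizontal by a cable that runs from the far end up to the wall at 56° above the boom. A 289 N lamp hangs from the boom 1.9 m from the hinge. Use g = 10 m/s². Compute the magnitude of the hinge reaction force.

Take torques about the hinge: T sin 56° · 4 = 64.2×10×2 + 289×1.9 = 1833.1 N·m.
So T = 1833.1 / (0.8290 × 4) = 552.78 N.
ΣF_x = 0: H_x = T cos 56° = 309.11 N.
ΣF_y = 0: H_y = (64.2×10 + 289) − T sin 56° = 931 − 458.27 = 472.73 N.
|H| = √(H_x² + H_y²) = √((309.11)² + (472.73)²) = 564.82 N.

|H| ≈ 565 N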